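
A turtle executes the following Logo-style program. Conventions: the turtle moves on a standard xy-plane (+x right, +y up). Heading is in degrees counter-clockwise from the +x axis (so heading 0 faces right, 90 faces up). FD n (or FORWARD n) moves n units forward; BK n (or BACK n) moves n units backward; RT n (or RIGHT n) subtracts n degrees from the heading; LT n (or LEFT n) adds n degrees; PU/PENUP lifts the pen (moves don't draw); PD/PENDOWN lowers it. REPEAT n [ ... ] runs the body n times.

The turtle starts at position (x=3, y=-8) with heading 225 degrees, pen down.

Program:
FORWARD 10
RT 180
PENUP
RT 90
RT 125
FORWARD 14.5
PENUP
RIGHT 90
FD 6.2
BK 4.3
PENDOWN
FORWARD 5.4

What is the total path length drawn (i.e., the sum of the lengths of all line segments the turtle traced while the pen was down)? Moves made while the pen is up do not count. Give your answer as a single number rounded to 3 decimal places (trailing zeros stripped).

Executing turtle program step by step:
Start: pos=(3,-8), heading=225, pen down
FD 10: (3,-8) -> (-4.071,-15.071) [heading=225, draw]
RT 180: heading 225 -> 45
PU: pen up
RT 90: heading 45 -> 315
RT 125: heading 315 -> 190
FD 14.5: (-4.071,-15.071) -> (-18.351,-17.589) [heading=190, move]
PU: pen up
RT 90: heading 190 -> 100
FD 6.2: (-18.351,-17.589) -> (-19.427,-11.483) [heading=100, move]
BK 4.3: (-19.427,-11.483) -> (-18.681,-15.718) [heading=100, move]
PD: pen down
FD 5.4: (-18.681,-15.718) -> (-19.618,-10.4) [heading=100, draw]
Final: pos=(-19.618,-10.4), heading=100, 2 segment(s) drawn

Segment lengths:
  seg 1: (3,-8) -> (-4.071,-15.071), length = 10
  seg 2: (-18.681,-15.718) -> (-19.618,-10.4), length = 5.4
Total = 15.4

Answer: 15.4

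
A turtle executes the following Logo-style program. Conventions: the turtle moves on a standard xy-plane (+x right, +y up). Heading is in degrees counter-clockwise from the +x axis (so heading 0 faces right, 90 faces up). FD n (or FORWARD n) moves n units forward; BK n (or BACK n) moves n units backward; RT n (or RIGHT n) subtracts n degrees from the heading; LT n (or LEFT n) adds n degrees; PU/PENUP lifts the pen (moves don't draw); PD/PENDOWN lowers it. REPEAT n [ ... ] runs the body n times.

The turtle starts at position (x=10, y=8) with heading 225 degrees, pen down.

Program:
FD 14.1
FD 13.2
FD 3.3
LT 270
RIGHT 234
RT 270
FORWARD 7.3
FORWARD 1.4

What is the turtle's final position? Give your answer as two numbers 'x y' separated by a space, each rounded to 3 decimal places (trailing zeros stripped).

Executing turtle program step by step:
Start: pos=(10,8), heading=225, pen down
FD 14.1: (10,8) -> (0.03,-1.97) [heading=225, draw]
FD 13.2: (0.03,-1.97) -> (-9.304,-11.304) [heading=225, draw]
FD 3.3: (-9.304,-11.304) -> (-11.637,-13.637) [heading=225, draw]
LT 270: heading 225 -> 135
RT 234: heading 135 -> 261
RT 270: heading 261 -> 351
FD 7.3: (-11.637,-13.637) -> (-4.427,-14.779) [heading=351, draw]
FD 1.4: (-4.427,-14.779) -> (-3.045,-14.998) [heading=351, draw]
Final: pos=(-3.045,-14.998), heading=351, 5 segment(s) drawn

Answer: -3.045 -14.998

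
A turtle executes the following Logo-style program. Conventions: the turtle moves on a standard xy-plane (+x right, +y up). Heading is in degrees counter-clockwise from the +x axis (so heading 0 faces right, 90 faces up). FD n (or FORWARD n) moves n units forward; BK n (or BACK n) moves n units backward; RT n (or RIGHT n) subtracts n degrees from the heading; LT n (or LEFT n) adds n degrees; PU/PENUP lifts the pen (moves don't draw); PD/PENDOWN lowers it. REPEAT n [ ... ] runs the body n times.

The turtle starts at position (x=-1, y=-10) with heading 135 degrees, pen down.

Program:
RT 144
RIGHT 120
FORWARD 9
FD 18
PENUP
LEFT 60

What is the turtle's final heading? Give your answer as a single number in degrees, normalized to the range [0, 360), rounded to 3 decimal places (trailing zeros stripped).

Answer: 291

Derivation:
Executing turtle program step by step:
Start: pos=(-1,-10), heading=135, pen down
RT 144: heading 135 -> 351
RT 120: heading 351 -> 231
FD 9: (-1,-10) -> (-6.664,-16.994) [heading=231, draw]
FD 18: (-6.664,-16.994) -> (-17.992,-30.983) [heading=231, draw]
PU: pen up
LT 60: heading 231 -> 291
Final: pos=(-17.992,-30.983), heading=291, 2 segment(s) drawn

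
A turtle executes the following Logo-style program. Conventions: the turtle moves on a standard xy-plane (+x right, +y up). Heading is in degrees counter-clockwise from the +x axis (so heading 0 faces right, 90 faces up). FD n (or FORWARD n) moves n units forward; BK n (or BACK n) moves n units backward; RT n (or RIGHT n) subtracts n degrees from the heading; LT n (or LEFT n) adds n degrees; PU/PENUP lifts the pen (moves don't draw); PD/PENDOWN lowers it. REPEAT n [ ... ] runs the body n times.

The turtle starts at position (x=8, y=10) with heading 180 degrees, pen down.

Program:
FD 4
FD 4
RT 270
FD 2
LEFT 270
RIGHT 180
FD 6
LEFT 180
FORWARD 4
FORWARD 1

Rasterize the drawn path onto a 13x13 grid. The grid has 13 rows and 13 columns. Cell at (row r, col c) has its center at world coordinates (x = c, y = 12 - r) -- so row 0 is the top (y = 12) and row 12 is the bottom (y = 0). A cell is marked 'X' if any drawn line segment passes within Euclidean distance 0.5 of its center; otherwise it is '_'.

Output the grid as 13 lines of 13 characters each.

Segment 0: (8,10) -> (4,10)
Segment 1: (4,10) -> (0,10)
Segment 2: (0,10) -> (0,8)
Segment 3: (0,8) -> (6,8)
Segment 4: (6,8) -> (2,8)
Segment 5: (2,8) -> (1,8)

Answer: _____________
_____________
XXXXXXXXX____
X____________
XXXXXXX______
_____________
_____________
_____________
_____________
_____________
_____________
_____________
_____________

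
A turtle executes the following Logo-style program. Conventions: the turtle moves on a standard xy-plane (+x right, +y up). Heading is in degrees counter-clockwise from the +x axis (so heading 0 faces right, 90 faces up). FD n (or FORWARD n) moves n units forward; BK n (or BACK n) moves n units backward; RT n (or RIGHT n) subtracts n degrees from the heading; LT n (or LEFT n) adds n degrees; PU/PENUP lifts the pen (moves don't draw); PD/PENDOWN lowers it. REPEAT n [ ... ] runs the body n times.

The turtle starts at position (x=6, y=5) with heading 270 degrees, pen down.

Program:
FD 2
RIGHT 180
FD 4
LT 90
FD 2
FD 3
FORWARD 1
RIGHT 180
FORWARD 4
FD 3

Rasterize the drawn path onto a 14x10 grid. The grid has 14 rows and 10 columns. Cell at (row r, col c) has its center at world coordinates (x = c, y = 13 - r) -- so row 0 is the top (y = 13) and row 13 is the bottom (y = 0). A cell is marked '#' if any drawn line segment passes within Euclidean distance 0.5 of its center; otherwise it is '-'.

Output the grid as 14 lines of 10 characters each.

Answer: ----------
----------
----------
----------
----------
----------
########--
------#---
------#---
------#---
------#---
----------
----------
----------

Derivation:
Segment 0: (6,5) -> (6,3)
Segment 1: (6,3) -> (6,7)
Segment 2: (6,7) -> (4,7)
Segment 3: (4,7) -> (1,7)
Segment 4: (1,7) -> (0,7)
Segment 5: (0,7) -> (4,7)
Segment 6: (4,7) -> (7,7)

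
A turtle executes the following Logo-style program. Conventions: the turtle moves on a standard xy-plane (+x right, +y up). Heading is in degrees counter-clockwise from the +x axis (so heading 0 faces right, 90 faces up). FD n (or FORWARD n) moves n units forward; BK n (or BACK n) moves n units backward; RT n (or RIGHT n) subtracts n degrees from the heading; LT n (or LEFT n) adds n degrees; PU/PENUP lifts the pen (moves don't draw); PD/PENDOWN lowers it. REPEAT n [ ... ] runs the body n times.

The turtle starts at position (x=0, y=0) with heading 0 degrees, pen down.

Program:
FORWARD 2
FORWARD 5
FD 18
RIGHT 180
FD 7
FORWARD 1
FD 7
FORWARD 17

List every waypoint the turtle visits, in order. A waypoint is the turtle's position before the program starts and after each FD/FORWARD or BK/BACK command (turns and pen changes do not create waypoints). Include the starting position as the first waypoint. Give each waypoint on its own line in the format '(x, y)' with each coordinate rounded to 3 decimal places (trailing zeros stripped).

Executing turtle program step by step:
Start: pos=(0,0), heading=0, pen down
FD 2: (0,0) -> (2,0) [heading=0, draw]
FD 5: (2,0) -> (7,0) [heading=0, draw]
FD 18: (7,0) -> (25,0) [heading=0, draw]
RT 180: heading 0 -> 180
FD 7: (25,0) -> (18,0) [heading=180, draw]
FD 1: (18,0) -> (17,0) [heading=180, draw]
FD 7: (17,0) -> (10,0) [heading=180, draw]
FD 17: (10,0) -> (-7,0) [heading=180, draw]
Final: pos=(-7,0), heading=180, 7 segment(s) drawn
Waypoints (8 total):
(0, 0)
(2, 0)
(7, 0)
(25, 0)
(18, 0)
(17, 0)
(10, 0)
(-7, 0)

Answer: (0, 0)
(2, 0)
(7, 0)
(25, 0)
(18, 0)
(17, 0)
(10, 0)
(-7, 0)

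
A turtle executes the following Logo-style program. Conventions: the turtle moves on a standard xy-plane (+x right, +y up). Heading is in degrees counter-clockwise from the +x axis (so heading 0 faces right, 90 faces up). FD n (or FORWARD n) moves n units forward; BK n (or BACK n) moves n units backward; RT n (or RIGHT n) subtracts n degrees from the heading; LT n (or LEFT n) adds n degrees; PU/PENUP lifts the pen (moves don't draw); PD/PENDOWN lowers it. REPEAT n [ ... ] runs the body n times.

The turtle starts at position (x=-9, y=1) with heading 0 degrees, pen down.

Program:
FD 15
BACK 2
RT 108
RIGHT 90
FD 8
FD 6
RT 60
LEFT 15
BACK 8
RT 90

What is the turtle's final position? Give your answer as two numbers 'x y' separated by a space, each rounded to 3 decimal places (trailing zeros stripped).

Answer: -5.683 -1.802

Derivation:
Executing turtle program step by step:
Start: pos=(-9,1), heading=0, pen down
FD 15: (-9,1) -> (6,1) [heading=0, draw]
BK 2: (6,1) -> (4,1) [heading=0, draw]
RT 108: heading 0 -> 252
RT 90: heading 252 -> 162
FD 8: (4,1) -> (-3.608,3.472) [heading=162, draw]
FD 6: (-3.608,3.472) -> (-9.315,5.326) [heading=162, draw]
RT 60: heading 162 -> 102
LT 15: heading 102 -> 117
BK 8: (-9.315,5.326) -> (-5.683,-1.802) [heading=117, draw]
RT 90: heading 117 -> 27
Final: pos=(-5.683,-1.802), heading=27, 5 segment(s) drawn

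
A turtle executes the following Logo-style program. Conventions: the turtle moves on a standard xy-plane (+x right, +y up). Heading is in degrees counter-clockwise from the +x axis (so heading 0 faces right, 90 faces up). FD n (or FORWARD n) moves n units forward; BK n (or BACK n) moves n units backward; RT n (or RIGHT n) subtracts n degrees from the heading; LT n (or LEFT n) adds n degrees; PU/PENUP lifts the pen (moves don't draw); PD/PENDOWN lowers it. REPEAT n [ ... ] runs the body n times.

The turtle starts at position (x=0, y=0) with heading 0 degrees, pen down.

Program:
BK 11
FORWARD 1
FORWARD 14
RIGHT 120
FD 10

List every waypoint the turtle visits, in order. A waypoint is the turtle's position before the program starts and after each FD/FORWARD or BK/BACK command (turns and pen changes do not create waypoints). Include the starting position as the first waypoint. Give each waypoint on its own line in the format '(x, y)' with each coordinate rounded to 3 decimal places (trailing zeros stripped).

Executing turtle program step by step:
Start: pos=(0,0), heading=0, pen down
BK 11: (0,0) -> (-11,0) [heading=0, draw]
FD 1: (-11,0) -> (-10,0) [heading=0, draw]
FD 14: (-10,0) -> (4,0) [heading=0, draw]
RT 120: heading 0 -> 240
FD 10: (4,0) -> (-1,-8.66) [heading=240, draw]
Final: pos=(-1,-8.66), heading=240, 4 segment(s) drawn
Waypoints (5 total):
(0, 0)
(-11, 0)
(-10, 0)
(4, 0)
(-1, -8.66)

Answer: (0, 0)
(-11, 0)
(-10, 0)
(4, 0)
(-1, -8.66)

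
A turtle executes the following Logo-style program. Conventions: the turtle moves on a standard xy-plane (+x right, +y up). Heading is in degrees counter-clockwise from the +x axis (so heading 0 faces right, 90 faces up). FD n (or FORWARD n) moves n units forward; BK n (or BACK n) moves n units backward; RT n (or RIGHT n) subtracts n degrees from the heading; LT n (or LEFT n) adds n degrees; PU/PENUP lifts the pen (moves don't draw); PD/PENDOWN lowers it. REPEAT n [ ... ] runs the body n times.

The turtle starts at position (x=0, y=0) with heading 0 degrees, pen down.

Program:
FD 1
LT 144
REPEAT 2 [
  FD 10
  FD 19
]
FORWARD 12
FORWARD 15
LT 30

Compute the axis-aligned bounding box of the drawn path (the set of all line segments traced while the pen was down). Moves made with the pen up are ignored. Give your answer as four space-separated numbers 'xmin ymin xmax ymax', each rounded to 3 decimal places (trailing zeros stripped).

Executing turtle program step by step:
Start: pos=(0,0), heading=0, pen down
FD 1: (0,0) -> (1,0) [heading=0, draw]
LT 144: heading 0 -> 144
REPEAT 2 [
  -- iteration 1/2 --
  FD 10: (1,0) -> (-7.09,5.878) [heading=144, draw]
  FD 19: (-7.09,5.878) -> (-22.461,17.046) [heading=144, draw]
  -- iteration 2/2 --
  FD 10: (-22.461,17.046) -> (-30.552,22.924) [heading=144, draw]
  FD 19: (-30.552,22.924) -> (-45.923,34.092) [heading=144, draw]
]
FD 12: (-45.923,34.092) -> (-55.631,41.145) [heading=144, draw]
FD 15: (-55.631,41.145) -> (-67.766,49.962) [heading=144, draw]
LT 30: heading 144 -> 174
Final: pos=(-67.766,49.962), heading=174, 7 segment(s) drawn

Segment endpoints: x in {-67.766, -55.631, -45.923, -30.552, -22.461, -7.09, 0, 1}, y in {0, 5.878, 17.046, 22.924, 34.092, 41.145, 49.962}
xmin=-67.766, ymin=0, xmax=1, ymax=49.962

Answer: -67.766 0 1 49.962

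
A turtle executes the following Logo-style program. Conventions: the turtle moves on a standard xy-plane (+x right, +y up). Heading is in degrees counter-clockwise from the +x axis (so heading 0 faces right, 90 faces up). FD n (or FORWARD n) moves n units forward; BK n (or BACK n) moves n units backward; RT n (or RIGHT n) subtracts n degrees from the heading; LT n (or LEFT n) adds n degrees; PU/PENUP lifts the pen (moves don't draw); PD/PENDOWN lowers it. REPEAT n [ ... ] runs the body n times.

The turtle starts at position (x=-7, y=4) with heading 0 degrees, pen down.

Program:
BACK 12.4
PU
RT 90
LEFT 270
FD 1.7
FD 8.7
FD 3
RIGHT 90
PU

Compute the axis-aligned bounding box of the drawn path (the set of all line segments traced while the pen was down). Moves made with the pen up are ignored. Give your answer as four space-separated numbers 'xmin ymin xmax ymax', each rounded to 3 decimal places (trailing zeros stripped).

Executing turtle program step by step:
Start: pos=(-7,4), heading=0, pen down
BK 12.4: (-7,4) -> (-19.4,4) [heading=0, draw]
PU: pen up
RT 90: heading 0 -> 270
LT 270: heading 270 -> 180
FD 1.7: (-19.4,4) -> (-21.1,4) [heading=180, move]
FD 8.7: (-21.1,4) -> (-29.8,4) [heading=180, move]
FD 3: (-29.8,4) -> (-32.8,4) [heading=180, move]
RT 90: heading 180 -> 90
PU: pen up
Final: pos=(-32.8,4), heading=90, 1 segment(s) drawn

Segment endpoints: x in {-19.4, -7}, y in {4}
xmin=-19.4, ymin=4, xmax=-7, ymax=4

Answer: -19.4 4 -7 4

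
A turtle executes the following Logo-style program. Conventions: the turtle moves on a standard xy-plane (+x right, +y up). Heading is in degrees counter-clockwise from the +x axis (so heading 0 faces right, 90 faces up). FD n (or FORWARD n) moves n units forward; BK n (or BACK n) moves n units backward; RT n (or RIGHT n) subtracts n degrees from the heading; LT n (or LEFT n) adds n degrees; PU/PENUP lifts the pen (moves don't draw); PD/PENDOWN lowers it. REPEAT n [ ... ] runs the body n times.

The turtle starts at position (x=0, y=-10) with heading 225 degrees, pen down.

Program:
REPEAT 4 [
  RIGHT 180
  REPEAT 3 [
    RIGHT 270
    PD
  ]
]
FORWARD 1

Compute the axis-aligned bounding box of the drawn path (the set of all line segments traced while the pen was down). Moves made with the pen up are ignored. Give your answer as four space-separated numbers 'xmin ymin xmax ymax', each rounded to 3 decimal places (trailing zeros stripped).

Executing turtle program step by step:
Start: pos=(0,-10), heading=225, pen down
REPEAT 4 [
  -- iteration 1/4 --
  RT 180: heading 225 -> 45
  REPEAT 3 [
    -- iteration 1/3 --
    RT 270: heading 45 -> 135
    PD: pen down
    -- iteration 2/3 --
    RT 270: heading 135 -> 225
    PD: pen down
    -- iteration 3/3 --
    RT 270: heading 225 -> 315
    PD: pen down
  ]
  -- iteration 2/4 --
  RT 180: heading 315 -> 135
  REPEAT 3 [
    -- iteration 1/3 --
    RT 270: heading 135 -> 225
    PD: pen down
    -- iteration 2/3 --
    RT 270: heading 225 -> 315
    PD: pen down
    -- iteration 3/3 --
    RT 270: heading 315 -> 45
    PD: pen down
  ]
  -- iteration 3/4 --
  RT 180: heading 45 -> 225
  REPEAT 3 [
    -- iteration 1/3 --
    RT 270: heading 225 -> 315
    PD: pen down
    -- iteration 2/3 --
    RT 270: heading 315 -> 45
    PD: pen down
    -- iteration 3/3 --
    RT 270: heading 45 -> 135
    PD: pen down
  ]
  -- iteration 4/4 --
  RT 180: heading 135 -> 315
  REPEAT 3 [
    -- iteration 1/3 --
    RT 270: heading 315 -> 45
    PD: pen down
    -- iteration 2/3 --
    RT 270: heading 45 -> 135
    PD: pen down
    -- iteration 3/3 --
    RT 270: heading 135 -> 225
    PD: pen down
  ]
]
FD 1: (0,-10) -> (-0.707,-10.707) [heading=225, draw]
Final: pos=(-0.707,-10.707), heading=225, 1 segment(s) drawn

Segment endpoints: x in {-0.707, 0}, y in {-10.707, -10}
xmin=-0.707, ymin=-10.707, xmax=0, ymax=-10

Answer: -0.707 -10.707 0 -10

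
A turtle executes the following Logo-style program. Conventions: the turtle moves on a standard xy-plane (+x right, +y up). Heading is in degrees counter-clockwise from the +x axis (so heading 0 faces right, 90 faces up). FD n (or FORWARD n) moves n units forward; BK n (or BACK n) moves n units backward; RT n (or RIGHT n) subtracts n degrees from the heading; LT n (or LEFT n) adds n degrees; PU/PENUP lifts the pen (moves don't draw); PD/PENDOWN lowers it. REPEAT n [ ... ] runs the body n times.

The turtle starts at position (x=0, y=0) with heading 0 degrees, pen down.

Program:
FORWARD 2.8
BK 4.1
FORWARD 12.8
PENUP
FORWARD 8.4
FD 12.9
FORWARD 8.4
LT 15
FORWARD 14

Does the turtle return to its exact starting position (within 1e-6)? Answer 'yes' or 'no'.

Answer: no

Derivation:
Executing turtle program step by step:
Start: pos=(0,0), heading=0, pen down
FD 2.8: (0,0) -> (2.8,0) [heading=0, draw]
BK 4.1: (2.8,0) -> (-1.3,0) [heading=0, draw]
FD 12.8: (-1.3,0) -> (11.5,0) [heading=0, draw]
PU: pen up
FD 8.4: (11.5,0) -> (19.9,0) [heading=0, move]
FD 12.9: (19.9,0) -> (32.8,0) [heading=0, move]
FD 8.4: (32.8,0) -> (41.2,0) [heading=0, move]
LT 15: heading 0 -> 15
FD 14: (41.2,0) -> (54.723,3.623) [heading=15, move]
Final: pos=(54.723,3.623), heading=15, 3 segment(s) drawn

Start position: (0, 0)
Final position: (54.723, 3.623)
Distance = 54.843; >= 1e-6 -> NOT closed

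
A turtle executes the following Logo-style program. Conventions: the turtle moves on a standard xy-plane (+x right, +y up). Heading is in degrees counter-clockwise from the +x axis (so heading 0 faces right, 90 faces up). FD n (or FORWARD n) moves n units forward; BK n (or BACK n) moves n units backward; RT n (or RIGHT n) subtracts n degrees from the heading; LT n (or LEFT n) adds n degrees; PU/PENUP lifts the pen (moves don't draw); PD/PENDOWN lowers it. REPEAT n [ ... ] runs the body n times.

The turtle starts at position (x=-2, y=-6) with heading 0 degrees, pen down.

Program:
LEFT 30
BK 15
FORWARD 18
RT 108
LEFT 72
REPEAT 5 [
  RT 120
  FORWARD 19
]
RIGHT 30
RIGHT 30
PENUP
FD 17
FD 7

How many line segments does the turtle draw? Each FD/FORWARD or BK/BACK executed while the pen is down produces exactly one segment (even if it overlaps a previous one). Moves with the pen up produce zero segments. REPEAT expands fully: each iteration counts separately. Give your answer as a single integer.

Executing turtle program step by step:
Start: pos=(-2,-6), heading=0, pen down
LT 30: heading 0 -> 30
BK 15: (-2,-6) -> (-14.99,-13.5) [heading=30, draw]
FD 18: (-14.99,-13.5) -> (0.598,-4.5) [heading=30, draw]
RT 108: heading 30 -> 282
LT 72: heading 282 -> 354
REPEAT 5 [
  -- iteration 1/5 --
  RT 120: heading 354 -> 234
  FD 19: (0.598,-4.5) -> (-10.57,-19.871) [heading=234, draw]
  -- iteration 2/5 --
  RT 120: heading 234 -> 114
  FD 19: (-10.57,-19.871) -> (-18.298,-2.514) [heading=114, draw]
  -- iteration 3/5 --
  RT 120: heading 114 -> 354
  FD 19: (-18.298,-2.514) -> (0.598,-4.5) [heading=354, draw]
  -- iteration 4/5 --
  RT 120: heading 354 -> 234
  FD 19: (0.598,-4.5) -> (-10.57,-19.871) [heading=234, draw]
  -- iteration 5/5 --
  RT 120: heading 234 -> 114
  FD 19: (-10.57,-19.871) -> (-18.298,-2.514) [heading=114, draw]
]
RT 30: heading 114 -> 84
RT 30: heading 84 -> 54
PU: pen up
FD 17: (-18.298,-2.514) -> (-8.305,11.239) [heading=54, move]
FD 7: (-8.305,11.239) -> (-4.191,16.902) [heading=54, move]
Final: pos=(-4.191,16.902), heading=54, 7 segment(s) drawn
Segments drawn: 7

Answer: 7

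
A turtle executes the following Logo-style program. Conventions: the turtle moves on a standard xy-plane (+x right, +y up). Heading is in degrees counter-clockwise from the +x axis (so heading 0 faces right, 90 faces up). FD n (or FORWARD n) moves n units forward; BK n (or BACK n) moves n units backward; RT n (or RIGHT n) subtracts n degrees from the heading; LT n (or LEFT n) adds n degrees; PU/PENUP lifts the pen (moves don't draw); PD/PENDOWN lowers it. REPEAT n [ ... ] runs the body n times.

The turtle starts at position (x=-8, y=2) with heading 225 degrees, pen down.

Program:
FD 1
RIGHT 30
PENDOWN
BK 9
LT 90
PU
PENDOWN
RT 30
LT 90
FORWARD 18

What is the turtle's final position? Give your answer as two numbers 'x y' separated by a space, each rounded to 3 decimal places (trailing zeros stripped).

Executing turtle program step by step:
Start: pos=(-8,2), heading=225, pen down
FD 1: (-8,2) -> (-8.707,1.293) [heading=225, draw]
RT 30: heading 225 -> 195
PD: pen down
BK 9: (-8.707,1.293) -> (-0.014,3.622) [heading=195, draw]
LT 90: heading 195 -> 285
PU: pen up
PD: pen down
RT 30: heading 285 -> 255
LT 90: heading 255 -> 345
FD 18: (-0.014,3.622) -> (17.373,-1.036) [heading=345, draw]
Final: pos=(17.373,-1.036), heading=345, 3 segment(s) drawn

Answer: 17.373 -1.036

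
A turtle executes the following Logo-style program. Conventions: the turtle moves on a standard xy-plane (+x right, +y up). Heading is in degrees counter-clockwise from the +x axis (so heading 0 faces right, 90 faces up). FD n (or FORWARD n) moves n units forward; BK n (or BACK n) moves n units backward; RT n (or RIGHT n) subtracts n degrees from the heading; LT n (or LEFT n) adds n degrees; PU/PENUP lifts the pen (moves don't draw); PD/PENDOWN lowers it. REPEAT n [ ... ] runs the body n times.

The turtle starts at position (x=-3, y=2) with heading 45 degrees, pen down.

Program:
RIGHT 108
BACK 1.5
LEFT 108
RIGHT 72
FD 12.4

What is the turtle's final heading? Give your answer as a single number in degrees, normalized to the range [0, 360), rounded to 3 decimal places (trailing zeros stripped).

Answer: 333

Derivation:
Executing turtle program step by step:
Start: pos=(-3,2), heading=45, pen down
RT 108: heading 45 -> 297
BK 1.5: (-3,2) -> (-3.681,3.337) [heading=297, draw]
LT 108: heading 297 -> 45
RT 72: heading 45 -> 333
FD 12.4: (-3.681,3.337) -> (7.367,-2.293) [heading=333, draw]
Final: pos=(7.367,-2.293), heading=333, 2 segment(s) drawn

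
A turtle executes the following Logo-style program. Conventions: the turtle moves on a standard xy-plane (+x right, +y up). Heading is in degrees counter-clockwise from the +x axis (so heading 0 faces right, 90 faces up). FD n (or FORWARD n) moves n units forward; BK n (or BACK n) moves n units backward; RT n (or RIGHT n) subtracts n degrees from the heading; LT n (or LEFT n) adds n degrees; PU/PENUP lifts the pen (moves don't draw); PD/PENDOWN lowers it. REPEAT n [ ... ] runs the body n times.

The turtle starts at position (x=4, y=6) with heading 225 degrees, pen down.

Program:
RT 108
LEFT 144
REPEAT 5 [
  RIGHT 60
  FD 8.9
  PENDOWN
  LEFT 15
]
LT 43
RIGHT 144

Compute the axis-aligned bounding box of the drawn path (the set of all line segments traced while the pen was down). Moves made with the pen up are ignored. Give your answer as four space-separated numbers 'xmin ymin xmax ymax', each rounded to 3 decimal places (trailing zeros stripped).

Executing turtle program step by step:
Start: pos=(4,6), heading=225, pen down
RT 108: heading 225 -> 117
LT 144: heading 117 -> 261
REPEAT 5 [
  -- iteration 1/5 --
  RT 60: heading 261 -> 201
  FD 8.9: (4,6) -> (-4.309,2.811) [heading=201, draw]
  PD: pen down
  LT 15: heading 201 -> 216
  -- iteration 2/5 --
  RT 60: heading 216 -> 156
  FD 8.9: (-4.309,2.811) -> (-12.439,6.43) [heading=156, draw]
  PD: pen down
  LT 15: heading 156 -> 171
  -- iteration 3/5 --
  RT 60: heading 171 -> 111
  FD 8.9: (-12.439,6.43) -> (-15.629,14.739) [heading=111, draw]
  PD: pen down
  LT 15: heading 111 -> 126
  -- iteration 4/5 --
  RT 60: heading 126 -> 66
  FD 8.9: (-15.629,14.739) -> (-12.009,22.87) [heading=66, draw]
  PD: pen down
  LT 15: heading 66 -> 81
  -- iteration 5/5 --
  RT 60: heading 81 -> 21
  FD 8.9: (-12.009,22.87) -> (-3.7,26.059) [heading=21, draw]
  PD: pen down
  LT 15: heading 21 -> 36
]
LT 43: heading 36 -> 79
RT 144: heading 79 -> 295
Final: pos=(-3.7,26.059), heading=295, 5 segment(s) drawn

Segment endpoints: x in {-15.629, -12.439, -12.009, -4.309, -3.7, 4}, y in {2.811, 6, 6.43, 14.739, 22.87, 26.059}
xmin=-15.629, ymin=2.811, xmax=4, ymax=26.059

Answer: -15.629 2.811 4 26.059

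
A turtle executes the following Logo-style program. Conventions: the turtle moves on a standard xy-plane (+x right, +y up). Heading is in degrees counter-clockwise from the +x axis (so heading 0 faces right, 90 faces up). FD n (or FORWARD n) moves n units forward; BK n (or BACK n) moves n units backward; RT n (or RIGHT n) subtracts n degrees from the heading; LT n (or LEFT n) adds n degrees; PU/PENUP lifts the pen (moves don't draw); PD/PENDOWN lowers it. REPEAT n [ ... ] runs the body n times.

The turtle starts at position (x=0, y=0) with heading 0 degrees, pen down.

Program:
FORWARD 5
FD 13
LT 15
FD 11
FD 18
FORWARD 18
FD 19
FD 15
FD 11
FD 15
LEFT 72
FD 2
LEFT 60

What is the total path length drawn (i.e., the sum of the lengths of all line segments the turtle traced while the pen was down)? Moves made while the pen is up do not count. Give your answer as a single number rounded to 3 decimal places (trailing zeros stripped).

Executing turtle program step by step:
Start: pos=(0,0), heading=0, pen down
FD 5: (0,0) -> (5,0) [heading=0, draw]
FD 13: (5,0) -> (18,0) [heading=0, draw]
LT 15: heading 0 -> 15
FD 11: (18,0) -> (28.625,2.847) [heading=15, draw]
FD 18: (28.625,2.847) -> (46.012,7.506) [heading=15, draw]
FD 18: (46.012,7.506) -> (63.399,12.164) [heading=15, draw]
FD 19: (63.399,12.164) -> (81.751,17.082) [heading=15, draw]
FD 15: (81.751,17.082) -> (96.24,20.964) [heading=15, draw]
FD 11: (96.24,20.964) -> (106.865,23.811) [heading=15, draw]
FD 15: (106.865,23.811) -> (121.354,27.694) [heading=15, draw]
LT 72: heading 15 -> 87
FD 2: (121.354,27.694) -> (121.459,29.691) [heading=87, draw]
LT 60: heading 87 -> 147
Final: pos=(121.459,29.691), heading=147, 10 segment(s) drawn

Segment lengths:
  seg 1: (0,0) -> (5,0), length = 5
  seg 2: (5,0) -> (18,0), length = 13
  seg 3: (18,0) -> (28.625,2.847), length = 11
  seg 4: (28.625,2.847) -> (46.012,7.506), length = 18
  seg 5: (46.012,7.506) -> (63.399,12.164), length = 18
  seg 6: (63.399,12.164) -> (81.751,17.082), length = 19
  seg 7: (81.751,17.082) -> (96.24,20.964), length = 15
  seg 8: (96.24,20.964) -> (106.865,23.811), length = 11
  seg 9: (106.865,23.811) -> (121.354,27.694), length = 15
  seg 10: (121.354,27.694) -> (121.459,29.691), length = 2
Total = 127

Answer: 127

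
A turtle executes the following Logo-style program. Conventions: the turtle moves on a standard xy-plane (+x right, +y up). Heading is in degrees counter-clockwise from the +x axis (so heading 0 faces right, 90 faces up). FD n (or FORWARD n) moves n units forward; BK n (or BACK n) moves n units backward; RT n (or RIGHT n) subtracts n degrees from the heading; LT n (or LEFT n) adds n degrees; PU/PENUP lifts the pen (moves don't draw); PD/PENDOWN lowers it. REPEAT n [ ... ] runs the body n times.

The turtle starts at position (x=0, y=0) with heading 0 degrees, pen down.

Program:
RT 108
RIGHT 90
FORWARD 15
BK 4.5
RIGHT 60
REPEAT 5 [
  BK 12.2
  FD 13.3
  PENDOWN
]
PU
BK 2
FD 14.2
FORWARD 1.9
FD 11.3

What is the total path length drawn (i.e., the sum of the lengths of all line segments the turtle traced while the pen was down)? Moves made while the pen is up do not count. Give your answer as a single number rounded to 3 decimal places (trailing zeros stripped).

Answer: 147

Derivation:
Executing turtle program step by step:
Start: pos=(0,0), heading=0, pen down
RT 108: heading 0 -> 252
RT 90: heading 252 -> 162
FD 15: (0,0) -> (-14.266,4.635) [heading=162, draw]
BK 4.5: (-14.266,4.635) -> (-9.986,3.245) [heading=162, draw]
RT 60: heading 162 -> 102
REPEAT 5 [
  -- iteration 1/5 --
  BK 12.2: (-9.986,3.245) -> (-7.45,-8.689) [heading=102, draw]
  FD 13.3: (-7.45,-8.689) -> (-10.215,4.321) [heading=102, draw]
  PD: pen down
  -- iteration 2/5 --
  BK 12.2: (-10.215,4.321) -> (-7.678,-7.613) [heading=102, draw]
  FD 13.3: (-7.678,-7.613) -> (-10.443,5.397) [heading=102, draw]
  PD: pen down
  -- iteration 3/5 --
  BK 12.2: (-10.443,5.397) -> (-7.907,-6.537) [heading=102, draw]
  FD 13.3: (-7.907,-6.537) -> (-10.672,6.473) [heading=102, draw]
  PD: pen down
  -- iteration 4/5 --
  BK 12.2: (-10.672,6.473) -> (-8.136,-5.461) [heading=102, draw]
  FD 13.3: (-8.136,-5.461) -> (-10.901,7.549) [heading=102, draw]
  PD: pen down
  -- iteration 5/5 --
  BK 12.2: (-10.901,7.549) -> (-8.364,-4.385) [heading=102, draw]
  FD 13.3: (-8.364,-4.385) -> (-11.13,8.624) [heading=102, draw]
  PD: pen down
]
PU: pen up
BK 2: (-11.13,8.624) -> (-10.714,6.668) [heading=102, move]
FD 14.2: (-10.714,6.668) -> (-13.666,20.558) [heading=102, move]
FD 1.9: (-13.666,20.558) -> (-14.061,22.416) [heading=102, move]
FD 11.3: (-14.061,22.416) -> (-16.411,33.469) [heading=102, move]
Final: pos=(-16.411,33.469), heading=102, 12 segment(s) drawn

Segment lengths:
  seg 1: (0,0) -> (-14.266,4.635), length = 15
  seg 2: (-14.266,4.635) -> (-9.986,3.245), length = 4.5
  seg 3: (-9.986,3.245) -> (-7.45,-8.689), length = 12.2
  seg 4: (-7.45,-8.689) -> (-10.215,4.321), length = 13.3
  seg 5: (-10.215,4.321) -> (-7.678,-7.613), length = 12.2
  seg 6: (-7.678,-7.613) -> (-10.443,5.397), length = 13.3
  seg 7: (-10.443,5.397) -> (-7.907,-6.537), length = 12.2
  seg 8: (-7.907,-6.537) -> (-10.672,6.473), length = 13.3
  seg 9: (-10.672,6.473) -> (-8.136,-5.461), length = 12.2
  seg 10: (-8.136,-5.461) -> (-10.901,7.549), length = 13.3
  seg 11: (-10.901,7.549) -> (-8.364,-4.385), length = 12.2
  seg 12: (-8.364,-4.385) -> (-11.13,8.624), length = 13.3
Total = 147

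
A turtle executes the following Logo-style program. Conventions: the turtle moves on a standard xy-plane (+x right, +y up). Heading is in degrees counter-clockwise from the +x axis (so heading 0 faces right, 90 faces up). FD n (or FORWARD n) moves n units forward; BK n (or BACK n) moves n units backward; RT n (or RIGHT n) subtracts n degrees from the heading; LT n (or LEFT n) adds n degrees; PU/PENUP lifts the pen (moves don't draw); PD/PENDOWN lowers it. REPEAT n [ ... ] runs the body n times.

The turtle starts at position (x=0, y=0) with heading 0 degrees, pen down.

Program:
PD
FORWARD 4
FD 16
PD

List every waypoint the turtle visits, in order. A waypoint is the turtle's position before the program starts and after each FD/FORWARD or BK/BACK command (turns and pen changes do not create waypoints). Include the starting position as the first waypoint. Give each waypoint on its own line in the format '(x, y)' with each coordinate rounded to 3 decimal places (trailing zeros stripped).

Executing turtle program step by step:
Start: pos=(0,0), heading=0, pen down
PD: pen down
FD 4: (0,0) -> (4,0) [heading=0, draw]
FD 16: (4,0) -> (20,0) [heading=0, draw]
PD: pen down
Final: pos=(20,0), heading=0, 2 segment(s) drawn
Waypoints (3 total):
(0, 0)
(4, 0)
(20, 0)

Answer: (0, 0)
(4, 0)
(20, 0)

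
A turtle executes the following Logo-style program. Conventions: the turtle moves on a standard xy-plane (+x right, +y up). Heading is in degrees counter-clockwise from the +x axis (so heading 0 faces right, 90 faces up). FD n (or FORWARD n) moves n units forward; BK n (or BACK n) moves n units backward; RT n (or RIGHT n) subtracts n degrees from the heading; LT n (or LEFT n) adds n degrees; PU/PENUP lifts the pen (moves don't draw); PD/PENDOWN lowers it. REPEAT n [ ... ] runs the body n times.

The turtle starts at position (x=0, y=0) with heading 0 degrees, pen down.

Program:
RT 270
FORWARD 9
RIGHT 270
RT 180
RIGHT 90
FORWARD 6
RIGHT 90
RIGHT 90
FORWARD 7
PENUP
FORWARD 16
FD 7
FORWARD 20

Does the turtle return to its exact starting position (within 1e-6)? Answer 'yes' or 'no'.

Executing turtle program step by step:
Start: pos=(0,0), heading=0, pen down
RT 270: heading 0 -> 90
FD 9: (0,0) -> (0,9) [heading=90, draw]
RT 270: heading 90 -> 180
RT 180: heading 180 -> 0
RT 90: heading 0 -> 270
FD 6: (0,9) -> (0,3) [heading=270, draw]
RT 90: heading 270 -> 180
RT 90: heading 180 -> 90
FD 7: (0,3) -> (0,10) [heading=90, draw]
PU: pen up
FD 16: (0,10) -> (0,26) [heading=90, move]
FD 7: (0,26) -> (0,33) [heading=90, move]
FD 20: (0,33) -> (0,53) [heading=90, move]
Final: pos=(0,53), heading=90, 3 segment(s) drawn

Start position: (0, 0)
Final position: (0, 53)
Distance = 53; >= 1e-6 -> NOT closed

Answer: no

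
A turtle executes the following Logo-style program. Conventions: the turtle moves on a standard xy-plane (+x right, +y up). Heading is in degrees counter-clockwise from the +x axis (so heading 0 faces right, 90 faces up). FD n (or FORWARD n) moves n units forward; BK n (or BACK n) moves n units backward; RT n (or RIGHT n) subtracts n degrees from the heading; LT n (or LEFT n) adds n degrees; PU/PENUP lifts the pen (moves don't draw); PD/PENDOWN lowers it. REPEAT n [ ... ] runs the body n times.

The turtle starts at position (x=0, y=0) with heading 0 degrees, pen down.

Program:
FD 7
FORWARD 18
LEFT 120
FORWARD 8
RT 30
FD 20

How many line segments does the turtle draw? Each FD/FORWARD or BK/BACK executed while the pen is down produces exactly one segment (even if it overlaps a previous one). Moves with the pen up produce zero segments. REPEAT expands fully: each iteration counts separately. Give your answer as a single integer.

Executing turtle program step by step:
Start: pos=(0,0), heading=0, pen down
FD 7: (0,0) -> (7,0) [heading=0, draw]
FD 18: (7,0) -> (25,0) [heading=0, draw]
LT 120: heading 0 -> 120
FD 8: (25,0) -> (21,6.928) [heading=120, draw]
RT 30: heading 120 -> 90
FD 20: (21,6.928) -> (21,26.928) [heading=90, draw]
Final: pos=(21,26.928), heading=90, 4 segment(s) drawn
Segments drawn: 4

Answer: 4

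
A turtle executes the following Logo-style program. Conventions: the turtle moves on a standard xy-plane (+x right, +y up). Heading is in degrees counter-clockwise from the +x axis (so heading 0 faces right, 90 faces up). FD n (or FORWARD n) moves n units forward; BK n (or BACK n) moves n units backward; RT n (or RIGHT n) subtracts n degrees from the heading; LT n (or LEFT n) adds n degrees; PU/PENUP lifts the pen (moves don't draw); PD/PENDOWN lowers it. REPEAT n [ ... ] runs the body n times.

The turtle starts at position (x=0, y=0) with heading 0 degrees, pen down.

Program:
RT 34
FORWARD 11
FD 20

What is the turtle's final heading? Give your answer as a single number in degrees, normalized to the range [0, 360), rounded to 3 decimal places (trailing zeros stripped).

Answer: 326

Derivation:
Executing turtle program step by step:
Start: pos=(0,0), heading=0, pen down
RT 34: heading 0 -> 326
FD 11: (0,0) -> (9.119,-6.151) [heading=326, draw]
FD 20: (9.119,-6.151) -> (25.7,-17.335) [heading=326, draw]
Final: pos=(25.7,-17.335), heading=326, 2 segment(s) drawn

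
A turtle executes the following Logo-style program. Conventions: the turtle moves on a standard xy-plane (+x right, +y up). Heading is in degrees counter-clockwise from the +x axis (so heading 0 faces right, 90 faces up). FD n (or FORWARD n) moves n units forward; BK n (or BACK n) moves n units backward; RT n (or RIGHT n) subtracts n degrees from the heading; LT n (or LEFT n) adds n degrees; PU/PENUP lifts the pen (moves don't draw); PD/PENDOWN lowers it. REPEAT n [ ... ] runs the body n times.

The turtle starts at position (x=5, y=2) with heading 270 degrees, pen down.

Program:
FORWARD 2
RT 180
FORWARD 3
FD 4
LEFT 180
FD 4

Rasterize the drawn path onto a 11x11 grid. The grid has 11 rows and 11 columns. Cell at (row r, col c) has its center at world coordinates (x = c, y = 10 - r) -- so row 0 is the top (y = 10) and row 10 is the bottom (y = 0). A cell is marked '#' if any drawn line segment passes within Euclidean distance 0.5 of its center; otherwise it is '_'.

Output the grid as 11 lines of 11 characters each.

Answer: ___________
___________
___________
_____#_____
_____#_____
_____#_____
_____#_____
_____#_____
_____#_____
_____#_____
_____#_____

Derivation:
Segment 0: (5,2) -> (5,0)
Segment 1: (5,0) -> (5,3)
Segment 2: (5,3) -> (5,7)
Segment 3: (5,7) -> (5,3)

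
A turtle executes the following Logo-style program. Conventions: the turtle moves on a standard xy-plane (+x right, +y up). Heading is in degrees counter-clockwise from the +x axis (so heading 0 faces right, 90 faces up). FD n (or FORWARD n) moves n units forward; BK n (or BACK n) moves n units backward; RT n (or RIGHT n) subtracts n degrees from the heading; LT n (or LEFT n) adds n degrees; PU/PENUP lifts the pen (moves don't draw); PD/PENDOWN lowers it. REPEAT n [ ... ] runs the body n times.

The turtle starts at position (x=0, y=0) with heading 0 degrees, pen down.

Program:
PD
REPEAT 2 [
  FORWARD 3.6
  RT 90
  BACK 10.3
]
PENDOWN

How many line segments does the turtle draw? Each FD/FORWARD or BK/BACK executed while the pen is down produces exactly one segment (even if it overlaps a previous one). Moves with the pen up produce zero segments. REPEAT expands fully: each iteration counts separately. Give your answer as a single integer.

Executing turtle program step by step:
Start: pos=(0,0), heading=0, pen down
PD: pen down
REPEAT 2 [
  -- iteration 1/2 --
  FD 3.6: (0,0) -> (3.6,0) [heading=0, draw]
  RT 90: heading 0 -> 270
  BK 10.3: (3.6,0) -> (3.6,10.3) [heading=270, draw]
  -- iteration 2/2 --
  FD 3.6: (3.6,10.3) -> (3.6,6.7) [heading=270, draw]
  RT 90: heading 270 -> 180
  BK 10.3: (3.6,6.7) -> (13.9,6.7) [heading=180, draw]
]
PD: pen down
Final: pos=(13.9,6.7), heading=180, 4 segment(s) drawn
Segments drawn: 4

Answer: 4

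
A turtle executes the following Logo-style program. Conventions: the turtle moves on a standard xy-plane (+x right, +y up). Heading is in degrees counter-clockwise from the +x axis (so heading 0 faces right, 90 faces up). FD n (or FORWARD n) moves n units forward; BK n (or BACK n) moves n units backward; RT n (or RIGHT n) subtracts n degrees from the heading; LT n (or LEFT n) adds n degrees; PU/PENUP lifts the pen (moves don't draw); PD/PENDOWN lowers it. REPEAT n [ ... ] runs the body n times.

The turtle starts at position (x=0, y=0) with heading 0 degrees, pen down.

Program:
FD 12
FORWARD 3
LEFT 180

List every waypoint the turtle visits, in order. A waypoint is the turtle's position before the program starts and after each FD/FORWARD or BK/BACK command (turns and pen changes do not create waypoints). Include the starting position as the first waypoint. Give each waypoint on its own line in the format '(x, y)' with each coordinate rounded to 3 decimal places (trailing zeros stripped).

Executing turtle program step by step:
Start: pos=(0,0), heading=0, pen down
FD 12: (0,0) -> (12,0) [heading=0, draw]
FD 3: (12,0) -> (15,0) [heading=0, draw]
LT 180: heading 0 -> 180
Final: pos=(15,0), heading=180, 2 segment(s) drawn
Waypoints (3 total):
(0, 0)
(12, 0)
(15, 0)

Answer: (0, 0)
(12, 0)
(15, 0)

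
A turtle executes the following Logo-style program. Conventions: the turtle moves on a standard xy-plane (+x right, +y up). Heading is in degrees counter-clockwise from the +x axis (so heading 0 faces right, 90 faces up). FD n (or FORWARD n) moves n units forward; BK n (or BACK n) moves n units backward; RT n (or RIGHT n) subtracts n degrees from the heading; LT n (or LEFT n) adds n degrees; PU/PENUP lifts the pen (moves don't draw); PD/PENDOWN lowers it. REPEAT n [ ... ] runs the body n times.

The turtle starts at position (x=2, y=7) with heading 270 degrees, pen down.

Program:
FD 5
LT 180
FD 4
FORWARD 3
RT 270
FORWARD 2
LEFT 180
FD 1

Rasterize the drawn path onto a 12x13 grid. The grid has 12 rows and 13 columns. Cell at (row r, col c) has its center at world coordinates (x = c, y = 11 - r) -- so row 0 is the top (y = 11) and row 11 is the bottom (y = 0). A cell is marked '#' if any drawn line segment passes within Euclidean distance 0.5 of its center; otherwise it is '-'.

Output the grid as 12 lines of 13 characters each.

Answer: -------------
-------------
###----------
--#----------
--#----------
--#----------
--#----------
--#----------
--#----------
--#----------
-------------
-------------

Derivation:
Segment 0: (2,7) -> (2,2)
Segment 1: (2,2) -> (2,6)
Segment 2: (2,6) -> (2,9)
Segment 3: (2,9) -> (0,9)
Segment 4: (0,9) -> (1,9)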